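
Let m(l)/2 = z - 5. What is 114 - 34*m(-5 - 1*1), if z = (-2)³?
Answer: 998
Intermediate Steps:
z = -8
m(l) = -26 (m(l) = 2*(-8 - 5) = 2*(-13) = -26)
114 - 34*m(-5 - 1*1) = 114 - 34*(-26) = 114 + 884 = 998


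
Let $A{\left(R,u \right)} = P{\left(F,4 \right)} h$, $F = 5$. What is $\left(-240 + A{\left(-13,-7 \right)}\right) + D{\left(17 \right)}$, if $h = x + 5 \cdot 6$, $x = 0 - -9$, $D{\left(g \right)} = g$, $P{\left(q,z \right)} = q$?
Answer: $-28$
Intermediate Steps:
$x = 9$ ($x = 0 + 9 = 9$)
$h = 39$ ($h = 9 + 5 \cdot 6 = 9 + 30 = 39$)
$A{\left(R,u \right)} = 195$ ($A{\left(R,u \right)} = 5 \cdot 39 = 195$)
$\left(-240 + A{\left(-13,-7 \right)}\right) + D{\left(17 \right)} = \left(-240 + 195\right) + 17 = -45 + 17 = -28$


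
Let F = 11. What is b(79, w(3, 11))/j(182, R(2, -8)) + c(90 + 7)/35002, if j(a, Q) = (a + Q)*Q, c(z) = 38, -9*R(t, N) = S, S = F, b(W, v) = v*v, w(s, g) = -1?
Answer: -97958/28474127 ≈ -0.0034402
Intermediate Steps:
b(W, v) = v²
S = 11
R(t, N) = -11/9 (R(t, N) = -⅑*11 = -11/9)
j(a, Q) = Q*(Q + a) (j(a, Q) = (Q + a)*Q = Q*(Q + a))
b(79, w(3, 11))/j(182, R(2, -8)) + c(90 + 7)/35002 = (-1)²/((-11*(-11/9 + 182)/9)) + 38/35002 = 1/(-11/9*1627/9) + 38*(1/35002) = 1/(-17897/81) + 19/17501 = 1*(-81/17897) + 19/17501 = -81/17897 + 19/17501 = -97958/28474127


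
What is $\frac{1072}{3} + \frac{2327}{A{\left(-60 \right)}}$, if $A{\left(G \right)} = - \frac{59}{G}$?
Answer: $\frac{482108}{177} \approx 2723.8$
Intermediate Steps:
$\frac{1072}{3} + \frac{2327}{A{\left(-60 \right)}} = \frac{1072}{3} + \frac{2327}{\left(-59\right) \frac{1}{-60}} = 1072 \cdot \frac{1}{3} + \frac{2327}{\left(-59\right) \left(- \frac{1}{60}\right)} = \frac{1072}{3} + \frac{2327}{\frac{59}{60}} = \frac{1072}{3} + 2327 \cdot \frac{60}{59} = \frac{1072}{3} + \frac{139620}{59} = \frac{482108}{177}$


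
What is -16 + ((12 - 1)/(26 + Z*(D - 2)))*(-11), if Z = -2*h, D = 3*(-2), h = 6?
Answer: -2073/122 ≈ -16.992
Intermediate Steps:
D = -6
Z = -12 (Z = -2*6 = -12)
-16 + ((12 - 1)/(26 + Z*(D - 2)))*(-11) = -16 + ((12 - 1)/(26 - 12*(-6 - 2)))*(-11) = -16 + (11/(26 - 12*(-8)))*(-11) = -16 + (11/(26 + 96))*(-11) = -16 + (11/122)*(-11) = -16 - 121/122 = -2073/122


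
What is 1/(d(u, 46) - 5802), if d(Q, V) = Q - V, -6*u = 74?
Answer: -3/17581 ≈ -0.00017064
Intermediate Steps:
u = -37/3 (u = -⅙*74 = -37/3 ≈ -12.333)
1/(d(u, 46) - 5802) = 1/((-37/3 - 1*46) - 5802) = 1/((-37/3 - 46) - 5802) = 1/(-175/3 - 5802) = 1/(-17581/3) = -3/17581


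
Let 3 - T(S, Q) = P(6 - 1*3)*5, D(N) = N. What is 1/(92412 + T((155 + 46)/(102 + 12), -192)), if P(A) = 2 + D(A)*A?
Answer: 1/92360 ≈ 1.0827e-5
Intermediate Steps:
P(A) = 2 + A² (P(A) = 2 + A*A = 2 + A²)
T(S, Q) = -52 (T(S, Q) = 3 - (2 + (6 - 1*3)²)*5 = 3 - (2 + (6 - 3)²)*5 = 3 - (2 + 3²)*5 = 3 - (2 + 9)*5 = 3 - 11*5 = 3 - 1*55 = 3 - 55 = -52)
1/(92412 + T((155 + 46)/(102 + 12), -192)) = 1/(92412 - 52) = 1/92360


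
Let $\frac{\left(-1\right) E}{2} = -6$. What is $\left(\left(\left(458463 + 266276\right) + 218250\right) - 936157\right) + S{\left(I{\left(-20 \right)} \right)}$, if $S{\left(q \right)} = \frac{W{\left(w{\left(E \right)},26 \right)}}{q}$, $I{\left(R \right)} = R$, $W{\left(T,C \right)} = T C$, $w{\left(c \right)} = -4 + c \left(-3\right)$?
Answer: $6884$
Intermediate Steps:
$E = 12$ ($E = \left(-2\right) \left(-6\right) = 12$)
$w{\left(c \right)} = -4 - 3 c$
$W{\left(T,C \right)} = C T$
$S{\left(q \right)} = - \frac{1040}{q}$ ($S{\left(q \right)} = \frac{26 \left(-4 - 36\right)}{q} = \frac{26 \left(-40\right)}{q} = - \frac{1040}{q}$)
$\left(\left(\left(458463 + 266276\right) + 218250\right) - 936157\right) + S{\left(I{\left(-20 \right)} \right)} = \left(\left(\left(458463 + 266276\right) + 218250\right) - 936157\right) - \frac{1040}{-20} = \left(\left(724739 + 218250\right) - 936157\right) - -52 = \left(942989 - 936157\right) + 52 = 6832 + 52 = 6884$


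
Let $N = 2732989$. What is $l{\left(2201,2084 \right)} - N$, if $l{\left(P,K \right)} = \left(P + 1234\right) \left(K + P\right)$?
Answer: $11985986$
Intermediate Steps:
$l{\left(P,K \right)} = \left(1234 + P\right) \left(K + P\right)$
$l{\left(2201,2084 \right)} - N = \left(2201^{2} + 1234 \cdot 2084 + 1234 \cdot 2201 + 2084 \cdot 2201\right) - 2732989 = \left(4844401 + 2571656 + 2716034 + 4586884\right) - 2732989 = 14718975 - 2732989 = 11985986$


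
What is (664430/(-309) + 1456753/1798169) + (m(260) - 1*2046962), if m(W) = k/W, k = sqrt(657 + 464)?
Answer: -1138556443578595/555634221 + sqrt(1121)/260 ≈ -2.0491e+6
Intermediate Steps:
k = sqrt(1121) ≈ 33.481
m(W) = sqrt(1121)/W
(664430/(-309) + 1456753/1798169) + (m(260) - 1*2046962) = (664430/(-309) + 1456753/1798169) + (sqrt(1121)/260 - 1*2046962) = (664430*(-1/309) + 1456753*(1/1798169)) + (sqrt(1121)*(1/260) - 2046962) = (-664430/309 + 1456753/1798169) + (sqrt(1121)/260 - 2046962) = -1194307291993/555634221 + (-2046962 + sqrt(1121)/260) = -1138556443578595/555634221 + sqrt(1121)/260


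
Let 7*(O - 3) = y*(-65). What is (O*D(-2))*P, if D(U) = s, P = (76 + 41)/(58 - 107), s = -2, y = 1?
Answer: -10296/343 ≈ -30.017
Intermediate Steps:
P = -117/49 (P = 117/(-49) = 117*(-1/49) = -117/49 ≈ -2.3878)
O = -44/7 (O = 3 + (1*(-65))/7 = 3 + (⅐)*(-65) = 3 - 65/7 = -44/7 ≈ -6.2857)
D(U) = -2
(O*D(-2))*P = -44/7*(-2)*(-117/49) = (88/7)*(-117/49) = -10296/343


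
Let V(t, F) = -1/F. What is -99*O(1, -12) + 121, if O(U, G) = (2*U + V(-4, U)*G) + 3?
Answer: -1562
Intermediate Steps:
O(U, G) = 3 + 2*U - G/U (O(U, G) = (2*U + (-1/U)*G) + 3 = (2*U - G/U) + 3 = 3 + 2*U - G/U)
-99*O(1, -12) + 121 = -99*(3 + 2*1 - 1*(-12)/1) + 121 = -99*(3 + 2 - 1*(-12)*1) + 121 = -99*(3 + 2 + 12) + 121 = -99*17 + 121 = -1683 + 121 = -1562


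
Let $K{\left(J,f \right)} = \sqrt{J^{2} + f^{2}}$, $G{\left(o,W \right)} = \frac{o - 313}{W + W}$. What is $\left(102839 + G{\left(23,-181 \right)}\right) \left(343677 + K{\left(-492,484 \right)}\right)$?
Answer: $\frac{6397205052708}{181} + \frac{74456016 \sqrt{29770}}{181} \approx 3.5415 \cdot 10^{10}$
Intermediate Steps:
$G{\left(o,W \right)} = \frac{-313 + o}{2 W}$
$\left(102839 + G{\left(23,-181 \right)}\right) \left(343677 + K{\left(-492,484 \right)}\right) = \left(102839 + \frac{-313 + 23}{2 \left(-181\right)}\right) \left(343677 + \sqrt{\left(-492\right)^{2} + 484^{2}}\right) = \left(102839 + \frac{1}{2} \left(- \frac{1}{181}\right) \left(-290\right)\right) \left(343677 + \sqrt{242064 + 234256}\right) = \left(102839 + \frac{145}{181}\right) \left(343677 + \sqrt{476320}\right) = \frac{18614004 \left(343677 + 4 \sqrt{29770}\right)}{181} = \frac{6397205052708}{181} + \frac{74456016 \sqrt{29770}}{181}$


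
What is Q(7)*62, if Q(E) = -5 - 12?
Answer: -1054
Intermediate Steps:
Q(E) = -17
Q(7)*62 = -17*62 = -1054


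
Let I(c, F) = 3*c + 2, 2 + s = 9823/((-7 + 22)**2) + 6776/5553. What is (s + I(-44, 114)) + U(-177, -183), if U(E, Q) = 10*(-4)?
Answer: -17647709/138825 ≈ -127.12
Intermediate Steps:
U(E, Q) = -40
s = 5952541/138825 (s = -2 + (9823/((-7 + 22)**2) + 6776/5553) = -2 + (9823/(15**2) + 6776*(1/5553)) = -2 + (9823/225 + 6776/5553) = -2 + 6230191/138825 = 5952541/138825 ≈ 42.878)
I(c, F) = 2 + 3*c
(s + I(-44, 114)) + U(-177, -183) = (5952541/138825 + (2 + 3*(-44))) - 40 = (5952541/138825 + (2 - 132)) - 40 = (5952541/138825 - 130) - 40 = -12094709/138825 - 40 = -17647709/138825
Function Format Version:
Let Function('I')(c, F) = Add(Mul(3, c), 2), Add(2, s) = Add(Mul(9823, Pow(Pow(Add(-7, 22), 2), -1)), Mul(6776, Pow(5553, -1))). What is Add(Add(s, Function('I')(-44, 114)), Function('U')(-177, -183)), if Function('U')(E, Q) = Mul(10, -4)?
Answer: Rational(-17647709, 138825) ≈ -127.12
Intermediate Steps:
Function('U')(E, Q) = -40
s = Rational(5952541, 138825) (s = Add(-2, Add(Mul(9823, Pow(Pow(Add(-7, 22), 2), -1)), Mul(6776, Pow(5553, -1)))) = Add(-2, Add(Mul(9823, Pow(Pow(15, 2), -1)), Mul(6776, Rational(1, 5553)))) = Add(-2, Add(Mul(9823, Pow(225, -1)), Rational(6776, 5553))) = Add(-2, Add(Mul(9823, Rational(1, 225)), Rational(6776, 5553))) = Add(-2, Add(Rational(9823, 225), Rational(6776, 5553))) = Add(-2, Rational(6230191, 138825)) = Rational(5952541, 138825) ≈ 42.878)
Function('I')(c, F) = Add(2, Mul(3, c))
Add(Add(s, Function('I')(-44, 114)), Function('U')(-177, -183)) = Add(Add(Rational(5952541, 138825), Add(2, Mul(3, -44))), -40) = Add(Add(Rational(5952541, 138825), Add(2, -132)), -40) = Add(Add(Rational(5952541, 138825), -130), -40) = Add(Rational(-12094709, 138825), -40) = Rational(-17647709, 138825)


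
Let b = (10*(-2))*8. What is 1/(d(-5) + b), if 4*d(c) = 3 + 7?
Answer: -2/315 ≈ -0.0063492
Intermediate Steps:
d(c) = 5/2 (d(c) = (3 + 7)/4 = (¼)*10 = 5/2)
b = -160 (b = -20*8 = -160)
1/(d(-5) + b) = 1/(5/2 - 160) = 1/(-315/2) = -2/315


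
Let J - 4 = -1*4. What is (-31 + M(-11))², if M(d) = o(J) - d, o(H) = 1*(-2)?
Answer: 484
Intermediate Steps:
J = 0 (J = 4 - 1*4 = 4 - 4 = 0)
o(H) = -2
M(d) = -2 - d
(-31 + M(-11))² = (-31 + (-2 - 1*(-11)))² = (-31 + (-2 + 11))² = (-31 + 9)² = (-22)² = 484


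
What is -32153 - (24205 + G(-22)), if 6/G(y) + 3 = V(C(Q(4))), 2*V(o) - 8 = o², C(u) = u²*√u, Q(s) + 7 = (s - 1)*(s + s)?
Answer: -80020413534/1419859 ≈ -56358.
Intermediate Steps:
Q(s) = -7 + 2*s*(-1 + s) (Q(s) = -7 + (s - 1)*(s + s) = -7 + (-1 + s)*(2*s) = -7 + 2*s*(-1 + s))
C(u) = u^(5/2)
V(o) = 4 + o²/2
G(y) = 12/1419859 (G(y) = 6/(-3 + (4 + ((-7 - 2*4 + 2*4²)^(5/2))²/2)) = 6/(-3 + (4 + ((-7 - 8 + 2*16)^(5/2))²/2)) = 6/(-3 + (4 + ((-7 - 8 + 32)^(5/2))²/2)) = 6/(-3 + (4 + (17^(5/2))²/2)) = 6/(-3 + (4 + (289*√17)²/2)) = 6/(-3 + (4 + (½)*1419857)) = 6/(-3 + (4 + 1419857/2)) = 6/(-3 + 1419865/2) = 6/(1419859/2) = 6*(2/1419859) = 12/1419859)
-32153 - (24205 + G(-22)) = -32153 - (24205 + 12/1419859) = -32153 - 1*34367687107/1419859 = -32153 - 34367687107/1419859 = -80020413534/1419859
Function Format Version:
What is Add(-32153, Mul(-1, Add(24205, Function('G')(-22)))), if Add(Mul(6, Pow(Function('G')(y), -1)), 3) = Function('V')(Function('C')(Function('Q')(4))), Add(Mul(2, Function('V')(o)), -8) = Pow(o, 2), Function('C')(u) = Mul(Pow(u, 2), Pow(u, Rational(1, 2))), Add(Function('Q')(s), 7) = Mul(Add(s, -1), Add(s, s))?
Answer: Rational(-80020413534, 1419859) ≈ -56358.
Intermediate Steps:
Function('Q')(s) = Add(-7, Mul(2, s, Add(-1, s))) (Function('Q')(s) = Add(-7, Mul(Add(s, -1), Add(s, s))) = Add(-7, Mul(Add(-1, s), Mul(2, s))) = Add(-7, Mul(2, s, Add(-1, s))))
Function('C')(u) = Pow(u, Rational(5, 2))
Function('V')(o) = Add(4, Mul(Rational(1, 2), Pow(o, 2)))
Function('G')(y) = Rational(12, 1419859) (Function('G')(y) = Mul(6, Pow(Add(-3, Add(4, Mul(Rational(1, 2), Pow(Pow(Add(-7, Mul(-2, 4), Mul(2, Pow(4, 2))), Rational(5, 2)), 2)))), -1)) = Mul(6, Pow(Add(-3, Add(4, Mul(Rational(1, 2), Pow(Pow(Add(-7, -8, Mul(2, 16)), Rational(5, 2)), 2)))), -1)) = Mul(6, Pow(Add(-3, Add(4, Mul(Rational(1, 2), Pow(Pow(Add(-7, -8, 32), Rational(5, 2)), 2)))), -1)) = Mul(6, Pow(Add(-3, Add(4, Mul(Rational(1, 2), Pow(Pow(17, Rational(5, 2)), 2)))), -1)) = Mul(6, Pow(Add(-3, Add(4, Mul(Rational(1, 2), Pow(Mul(289, Pow(17, Rational(1, 2))), 2)))), -1)) = Mul(6, Pow(Add(-3, Add(4, Mul(Rational(1, 2), 1419857))), -1)) = Mul(6, Pow(Add(-3, Add(4, Rational(1419857, 2))), -1)) = Mul(6, Pow(Add(-3, Rational(1419865, 2)), -1)) = Mul(6, Pow(Rational(1419859, 2), -1)) = Mul(6, Rational(2, 1419859)) = Rational(12, 1419859))
Add(-32153, Mul(-1, Add(24205, Function('G')(-22)))) = Add(-32153, Mul(-1, Add(24205, Rational(12, 1419859)))) = Add(-32153, Mul(-1, Rational(34367687107, 1419859))) = Add(-32153, Rational(-34367687107, 1419859)) = Rational(-80020413534, 1419859)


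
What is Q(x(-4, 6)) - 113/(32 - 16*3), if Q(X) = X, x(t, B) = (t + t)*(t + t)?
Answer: 1137/16 ≈ 71.063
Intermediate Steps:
x(t, B) = 4*t² (x(t, B) = (2*t)*(2*t) = 4*t²)
Q(x(-4, 6)) - 113/(32 - 16*3) = 4*(-4)² - 113/(32 - 16*3) = 4*16 - 113/(32 - 48) = 64 - 113/(-16) = 64 - 1/16*(-113) = 64 + 113/16 = 1137/16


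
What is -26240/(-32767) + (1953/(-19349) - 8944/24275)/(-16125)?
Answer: 198745408088821277/248172792574678125 ≈ 0.80083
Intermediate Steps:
-26240/(-32767) + (1953/(-19349) - 8944/24275)/(-16125) = -26240*(-1/32767) + (1953*(-1/19349) - 8944*1/24275)*(-1/16125) = 26240/32767 + (-1953/19349 - 8944/24275)*(-1/16125) = 26240/32767 - 220466531/469696975*(-1/16125) = 26240/32767 + 220466531/7573863721875 = 198745408088821277/248172792574678125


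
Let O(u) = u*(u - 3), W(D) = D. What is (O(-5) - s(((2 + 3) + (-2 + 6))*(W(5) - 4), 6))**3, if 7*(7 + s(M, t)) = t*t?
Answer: 25153757/343 ≈ 73335.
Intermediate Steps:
O(u) = u*(-3 + u)
s(M, t) = -7 + t**2/7 (s(M, t) = -7 + (t*t)/7 = -7 + t**2/7)
(O(-5) - s(((2 + 3) + (-2 + 6))*(W(5) - 4), 6))**3 = (-5*(-3 - 5) - (-7 + (1/7)*6**2))**3 = (-5*(-8) - (-7 + (1/7)*36))**3 = (40 - (-7 + 36/7))**3 = (40 - 1*(-13/7))**3 = (40 + 13/7)**3 = (293/7)**3 = 25153757/343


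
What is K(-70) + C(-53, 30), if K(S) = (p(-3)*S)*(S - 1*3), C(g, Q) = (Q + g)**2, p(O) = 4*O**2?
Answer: 184489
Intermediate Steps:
K(S) = 36*S*(-3 + S) (K(S) = ((4*(-3)**2)*S)*(S - 1*3) = ((4*9)*S)*(S - 3) = (36*S)*(-3 + S) = 36*S*(-3 + S))
K(-70) + C(-53, 30) = 36*(-70)*(-3 - 70) + (30 - 53)**2 = 36*(-70)*(-73) + (-23)**2 = 183960 + 529 = 184489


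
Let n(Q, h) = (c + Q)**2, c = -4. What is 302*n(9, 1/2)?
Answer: 7550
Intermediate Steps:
n(Q, h) = (-4 + Q)**2
302*n(9, 1/2) = 302*(-4 + 9)**2 = 302*5**2 = 302*25 = 7550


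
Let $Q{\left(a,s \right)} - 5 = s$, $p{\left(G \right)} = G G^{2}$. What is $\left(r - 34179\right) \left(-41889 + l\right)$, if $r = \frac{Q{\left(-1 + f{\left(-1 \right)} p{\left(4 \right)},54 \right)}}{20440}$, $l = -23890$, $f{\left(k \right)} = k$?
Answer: $\frac{6564919933297}{2920} \approx 2.2483 \cdot 10^{9}$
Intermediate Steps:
$p{\left(G \right)} = G^{3}$
$Q{\left(a,s \right)} = 5 + s$
$r = \frac{59}{20440}$ ($r = \frac{5 + 54}{20440} = 59 \cdot \frac{1}{20440} = \frac{59}{20440} \approx 0.0028865$)
$\left(r - 34179\right) \left(-41889 + l\right) = \left(\frac{59}{20440} - 34179\right) \left(-41889 - 23890\right) = \left(- \frac{698618701}{20440}\right) \left(-65779\right) = \frac{6564919933297}{2920}$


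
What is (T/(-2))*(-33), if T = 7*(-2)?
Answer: -231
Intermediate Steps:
T = -14
(T/(-2))*(-33) = -14/(-2)*(-33) = -14*(-½)*(-33) = 7*(-33) = -231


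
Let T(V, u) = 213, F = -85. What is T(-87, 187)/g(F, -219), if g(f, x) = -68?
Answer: -213/68 ≈ -3.1324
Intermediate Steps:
T(-87, 187)/g(F, -219) = 213/(-68) = 213*(-1/68) = -213/68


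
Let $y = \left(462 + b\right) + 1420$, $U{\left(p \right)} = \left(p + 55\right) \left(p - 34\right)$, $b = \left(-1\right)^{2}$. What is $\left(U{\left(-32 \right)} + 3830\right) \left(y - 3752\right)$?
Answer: $-4321128$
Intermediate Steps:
$b = 1$
$U{\left(p \right)} = \left(-34 + p\right) \left(55 + p\right)$ ($U{\left(p \right)} = \left(55 + p\right) \left(-34 + p\right) = \left(-34 + p\right) \left(55 + p\right)$)
$y = 1883$ ($y = \left(462 + 1\right) + 1420 = 463 + 1420 = 1883$)
$\left(U{\left(-32 \right)} + 3830\right) \left(y - 3752\right) = \left(\left(-1870 + \left(-32\right)^{2} + 21 \left(-32\right)\right) + 3830\right) \left(1883 - 3752\right) = \left(\left(-1870 + 1024 - 672\right) + 3830\right) \left(-1869\right) = \left(-1518 + 3830\right) \left(-1869\right) = 2312 \left(-1869\right) = -4321128$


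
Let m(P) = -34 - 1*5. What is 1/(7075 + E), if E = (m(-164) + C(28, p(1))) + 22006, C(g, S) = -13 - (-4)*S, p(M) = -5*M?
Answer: 1/29009 ≈ 3.4472e-5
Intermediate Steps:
C(g, S) = -13 + 4*S
m(P) = -39 (m(P) = -34 - 5 = -39)
E = 21934 (E = (-39 + (-13 + 4*(-5*1))) + 22006 = (-39 + (-13 + 4*(-5))) + 22006 = (-39 + (-13 - 20)) + 22006 = (-39 - 33) + 22006 = -72 + 22006 = 21934)
1/(7075 + E) = 1/(7075 + 21934) = 1/29009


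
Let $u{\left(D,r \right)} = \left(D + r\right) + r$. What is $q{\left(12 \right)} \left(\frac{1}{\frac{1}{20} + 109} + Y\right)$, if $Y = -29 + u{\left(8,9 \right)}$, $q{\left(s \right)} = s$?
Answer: $- \frac{26092}{727} \approx -35.89$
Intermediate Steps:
$u{\left(D,r \right)} = D + 2 r$
$Y = -3$ ($Y = -29 + \left(8 + 2 \cdot 9\right) = -29 + \left(8 + 18\right) = -29 + 26 = -3$)
$q{\left(12 \right)} \left(\frac{1}{\frac{1}{20} + 109} + Y\right) = 12 \left(\frac{1}{\frac{1}{20} + 109} - 3\right) = 12 \left(\frac{1}{\frac{2181}{20}} - 3\right) = 12 \left(\frac{20}{2181} - 3\right) = 12 \left(- \frac{6523}{2181}\right) = - \frac{26092}{727}$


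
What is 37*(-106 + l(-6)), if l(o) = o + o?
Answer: -4366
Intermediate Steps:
l(o) = 2*o
37*(-106 + l(-6)) = 37*(-106 + 2*(-6)) = 37*(-106 - 12) = 37*(-118) = -4366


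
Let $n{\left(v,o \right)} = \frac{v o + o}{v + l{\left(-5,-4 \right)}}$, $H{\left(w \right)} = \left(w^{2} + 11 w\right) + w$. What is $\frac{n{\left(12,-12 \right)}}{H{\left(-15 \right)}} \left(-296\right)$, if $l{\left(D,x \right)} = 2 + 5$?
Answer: $\frac{15392}{285} \approx 54.007$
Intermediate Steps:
$l{\left(D,x \right)} = 7$
$H{\left(w \right)} = w^{2} + 12 w$
$n{\left(v,o \right)} = \frac{o + o v}{7 + v}$ ($n{\left(v,o \right)} = \frac{v o + o}{v + 7} = \frac{o v + o}{7 + v} = \frac{o + o v}{7 + v}$)
$\frac{n{\left(12,-12 \right)}}{H{\left(-15 \right)}} \left(-296\right) = \frac{\left(-12\right) \frac{1}{7 + 12} \left(1 + 12\right)}{\left(-15\right) \left(12 - 15\right)} \left(-296\right) = \frac{\left(-12\right) \frac{1}{19} \cdot 13}{\left(-15\right) \left(-3\right)} \left(-296\right) = \frac{\left(-12\right) \frac{1}{19} \cdot 13}{45} \left(-296\right) = \left(- \frac{156}{19}\right) \frac{1}{45} \left(-296\right) = \left(- \frac{52}{285}\right) \left(-296\right) = \frac{15392}{285}$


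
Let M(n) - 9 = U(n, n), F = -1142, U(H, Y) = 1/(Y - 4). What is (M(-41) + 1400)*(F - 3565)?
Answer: -33160292/5 ≈ -6.6321e+6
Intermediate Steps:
U(H, Y) = 1/(-4 + Y)
M(n) = 9 + 1/(-4 + n)
(M(-41) + 1400)*(F - 3565) = ((-35 + 9*(-41))/(-4 - 41) + 1400)*(-1142 - 3565) = ((-35 - 369)/(-45) + 1400)*(-4707) = (-1/45*(-404) + 1400)*(-4707) = (404/45 + 1400)*(-4707) = (63404/45)*(-4707) = -33160292/5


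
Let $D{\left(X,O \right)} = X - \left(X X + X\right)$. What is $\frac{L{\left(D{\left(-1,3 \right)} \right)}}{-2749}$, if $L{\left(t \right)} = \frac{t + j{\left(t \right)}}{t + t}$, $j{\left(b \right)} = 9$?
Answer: $\frac{4}{2749} \approx 0.0014551$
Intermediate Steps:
$D{\left(X,O \right)} = - X^{2}$ ($D{\left(X,O \right)} = X - \left(X^{2} + X\right) = X - \left(X + X^{2}\right) = - X^{2}$)
$L{\left(t \right)} = \frac{9 + t}{2 t}$ ($L{\left(t \right)} = \frac{t + 9}{t + t} = \frac{9 + t}{2 t}$)
$\frac{L{\left(D{\left(-1,3 \right)} \right)}}{-2749} = \frac{\frac{1}{2} \frac{1}{\left(-1\right) \left(-1\right)^{2}} \left(9 - \left(-1\right)^{2}\right)}{-2749} = \frac{9 - 1}{2 \left(\left(-1\right) 1\right)} \left(- \frac{1}{2749}\right) = \frac{9 - 1}{2 \left(-1\right)} \left(- \frac{1}{2749}\right) = \frac{1}{2} \left(-1\right) 8 \left(- \frac{1}{2749}\right) = \left(-4\right) \left(- \frac{1}{2749}\right) = \frac{4}{2749}$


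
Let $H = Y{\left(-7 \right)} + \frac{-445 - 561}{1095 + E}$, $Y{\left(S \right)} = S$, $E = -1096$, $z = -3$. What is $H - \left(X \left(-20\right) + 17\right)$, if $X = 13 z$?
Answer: $202$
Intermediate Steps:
$X = -39$ ($X = 13 \left(-3\right) = -39$)
$H = 999$ ($H = -7 + \frac{-445 - 561}{1095 - 1096} = -7 - \frac{1006}{-1} = -7 - -1006 = -7 + 1006 = 999$)
$H - \left(X \left(-20\right) + 17\right) = 999 - \left(\left(-39\right) \left(-20\right) + 17\right) = 999 - \left(780 + 17\right) = 999 - 797 = 202$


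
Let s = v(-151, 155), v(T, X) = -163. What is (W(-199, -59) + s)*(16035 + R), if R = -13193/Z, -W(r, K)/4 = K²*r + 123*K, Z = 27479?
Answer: 1233601082943852/27479 ≈ 4.4892e+10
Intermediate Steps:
s = -163
W(r, K) = -492*K - 4*r*K² (W(r, K) = -4*(K²*r + 123*K) = -4*(r*K² + 123*K) = -4*(123*K + r*K²) = -492*K - 4*r*K²)
R = -13193/27479 ≈ -0.48011
(W(-199, -59) + s)*(16035 + R) = (-4*(-59)*(123 - 59*(-199)) - 163)*(16035 - 13193/27479) = (-4*(-59)*(123 + 11741) - 163)*(440612572/27479) = (-4*(-59)*11864 - 163)*(440612572/27479) = (2799904 - 163)*(440612572/27479) = 2799741*(440612572/27479) = 1233601082943852/27479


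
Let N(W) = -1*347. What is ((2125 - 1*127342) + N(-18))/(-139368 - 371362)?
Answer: 62782/255365 ≈ 0.24585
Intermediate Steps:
N(W) = -347
((2125 - 1*127342) + N(-18))/(-139368 - 371362) = ((2125 - 1*127342) - 347)/(-139368 - 371362) = ((2125 - 127342) - 347)/(-510730) = (-125217 - 347)*(-1/510730) = -125564*(-1/510730) = 62782/255365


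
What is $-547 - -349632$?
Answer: $349085$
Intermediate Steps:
$-547 - -349632 = -547 + 349632 = 349085$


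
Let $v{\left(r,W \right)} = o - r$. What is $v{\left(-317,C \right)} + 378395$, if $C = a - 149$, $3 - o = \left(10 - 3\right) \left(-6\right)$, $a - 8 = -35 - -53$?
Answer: $378757$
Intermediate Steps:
$a = 26$ ($a = 8 - -18 = 8 + \left(-35 + 53\right) = 8 + 18 = 26$)
$o = 45$ ($o = 3 - \left(10 - 3\right) \left(-6\right) = 3 - 7 \left(-6\right) = 3 - -42 = 3 + 42 = 45$)
$C = -123$ ($C = 26 - 149 = -123$)
$v{\left(r,W \right)} = 45 - r$
$v{\left(-317,C \right)} + 378395 = \left(45 - -317\right) + 378395 = \left(45 + 317\right) + 378395 = 362 + 378395 = 378757$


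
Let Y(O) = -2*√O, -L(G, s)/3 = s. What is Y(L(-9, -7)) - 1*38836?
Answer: -38836 - 2*√21 ≈ -38845.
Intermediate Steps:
L(G, s) = -3*s
Y(L(-9, -7)) - 1*38836 = -2*√21 - 1*38836 = -2*√21 - 38836 = -38836 - 2*√21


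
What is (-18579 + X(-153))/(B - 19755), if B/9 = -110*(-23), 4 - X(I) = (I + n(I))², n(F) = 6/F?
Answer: -21846320/1568403 ≈ -13.929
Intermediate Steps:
X(I) = 4 - (I + 6/I)²
B = 22770 (B = 9*(-110*(-23)) = 9*2530 = 22770)
(-18579 + X(-153))/(B - 19755) = (-18579 + (4 - 1*(6 + (-153)²)²/(-153)²))/(22770 - 19755) = (-18579 + (4 - 1*1/23409*(6 + 23409)²))/3015 = (-18579 + (4 - 1*1/23409*23415²))*(1/3015) = (-18579 + (4 - 1*1/23409*548262225))*(1/3015) = (-18579 + (4 - 60918025/2601))*(1/3015) = (-18579 - 60907621/2601)*(1/3015) = -109231600/2601*1/3015 = -21846320/1568403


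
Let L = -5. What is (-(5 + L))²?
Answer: 0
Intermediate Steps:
(-(5 + L))² = (-(5 - 5))² = (-1*0)² = 0² = 0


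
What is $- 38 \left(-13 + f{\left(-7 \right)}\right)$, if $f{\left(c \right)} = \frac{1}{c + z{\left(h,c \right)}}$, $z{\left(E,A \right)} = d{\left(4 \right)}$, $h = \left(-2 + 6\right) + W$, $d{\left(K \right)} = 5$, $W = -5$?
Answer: $513$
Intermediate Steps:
$h = -1$ ($h = \left(-2 + 6\right) - 5 = 4 - 5 = -1$)
$z{\left(E,A \right)} = 5$
$f{\left(c \right)} = \frac{1}{5 + c}$ ($f{\left(c \right)} = \frac{1}{c + 5} = \frac{1}{5 + c}$)
$- 38 \left(-13 + f{\left(-7 \right)}\right) = - 38 \left(-13 + \frac{1}{5 - 7}\right) = - 38 \left(-13 + \frac{1}{-2}\right) = - 38 \left(-13 - \frac{1}{2}\right) = \left(-38\right) \left(- \frac{27}{2}\right) = 513$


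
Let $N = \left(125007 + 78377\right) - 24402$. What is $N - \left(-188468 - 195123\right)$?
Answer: $562573$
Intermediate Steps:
$N = 178982$ ($N = 203384 - 24402 = 178982$)
$N - \left(-188468 - 195123\right) = 178982 - \left(-188468 - 195123\right) = 178982 - -383591 = 178982 + 383591 = 562573$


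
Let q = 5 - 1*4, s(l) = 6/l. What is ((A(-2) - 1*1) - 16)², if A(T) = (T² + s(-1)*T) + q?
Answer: 0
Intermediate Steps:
q = 1 (q = 5 - 4 = 1)
A(T) = 1 + T² - 6*T (A(T) = (T² + (6/(-1))*T) + 1 = (T² + (6*(-1))*T) + 1 = (T² - 6*T) + 1 = 1 + T² - 6*T)
((A(-2) - 1*1) - 16)² = (((1 + (-2)² - 6*(-2)) - 1*1) - 16)² = (((1 + 4 + 12) - 1) - 16)² = ((17 - 1) - 16)² = (16 - 16)² = 0² = 0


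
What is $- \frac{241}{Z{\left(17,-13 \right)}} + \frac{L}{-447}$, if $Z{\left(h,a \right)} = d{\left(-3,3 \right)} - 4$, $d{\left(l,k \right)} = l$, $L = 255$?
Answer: $\frac{35314}{1043} \approx 33.858$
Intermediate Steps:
$Z{\left(h,a \right)} = -7$ ($Z{\left(h,a \right)} = -3 - 4 = -7$)
$- \frac{241}{Z{\left(17,-13 \right)}} + \frac{L}{-447} = - \frac{241}{-7} + \frac{255}{-447} = \left(-241\right) \left(- \frac{1}{7}\right) + 255 \left(- \frac{1}{447}\right) = \frac{241}{7} - \frac{85}{149} = \frac{35314}{1043}$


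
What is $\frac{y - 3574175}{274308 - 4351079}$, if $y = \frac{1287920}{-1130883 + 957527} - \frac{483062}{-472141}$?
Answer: $\frac{73135324542950987}{83419372518318029} \approx 0.87672$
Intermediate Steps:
$y = - \frac{131084535162}{20462118799}$ ($y = \frac{1287920}{-173356} - - \frac{483062}{472141} = 1287920 \left(- \frac{1}{173356}\right) + \frac{483062}{472141} = - \frac{321980}{43339} + \frac{483062}{472141} = - \frac{131084535162}{20462118799} \approx -6.4062$)
$\frac{y - 3574175}{274308 - 4351079} = \frac{- \frac{131084535162}{20462118799} - 3574175}{274308 - 4351079} = - \frac{73135324542950987}{20462118799 \left(-4076771\right)} = \left(- \frac{73135324542950987}{20462118799}\right) \left(- \frac{1}{4076771}\right) = \frac{73135324542950987}{83419372518318029}$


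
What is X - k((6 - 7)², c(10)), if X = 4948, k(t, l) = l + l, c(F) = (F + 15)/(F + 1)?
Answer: 54378/11 ≈ 4943.5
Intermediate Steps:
c(F) = (15 + F)/(1 + F)
k(t, l) = 2*l
X - k((6 - 7)², c(10)) = 4948 - 2*(15 + 10)/(1 + 10) = 4948 - 2*25/11 = 4948 - 1*50/11 = 4948 - 50/11 = 54378/11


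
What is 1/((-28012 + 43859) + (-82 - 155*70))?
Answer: 1/4915 ≈ 0.00020346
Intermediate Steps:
1/((-28012 + 43859) + (-82 - 155*70)) = 1/(15847 + (-82 - 10850)) = 1/(15847 - 10932) = 1/4915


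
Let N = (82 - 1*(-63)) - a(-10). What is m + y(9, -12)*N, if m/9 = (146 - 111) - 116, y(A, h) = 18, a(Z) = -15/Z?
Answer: 1854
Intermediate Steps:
N = 287/2 (N = (82 - 1*(-63)) - (-15)/(-10) = (82 + 63) - (-15)*(-1)/10 = 145 - 1*3/2 = 145 - 3/2 = 287/2 ≈ 143.50)
m = -729 (m = 9*((146 - 111) - 116) = 9*(35 - 116) = 9*(-81) = -729)
m + y(9, -12)*N = -729 + 18*(287/2) = -729 + 2583 = 1854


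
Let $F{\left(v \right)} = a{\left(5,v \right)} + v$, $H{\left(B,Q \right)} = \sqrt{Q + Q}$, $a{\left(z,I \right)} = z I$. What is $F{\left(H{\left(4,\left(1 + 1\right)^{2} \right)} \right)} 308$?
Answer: $3696 \sqrt{2} \approx 5226.9$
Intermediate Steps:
$a{\left(z,I \right)} = I z$
$H{\left(B,Q \right)} = \sqrt{2} \sqrt{Q}$ ($H{\left(B,Q \right)} = \sqrt{2 Q} = \sqrt{2} \sqrt{Q}$)
$F{\left(v \right)} = 6 v$ ($F{\left(v \right)} = v 5 + v = 5 v + v = 6 v$)
$F{\left(H{\left(4,\left(1 + 1\right)^{2} \right)} \right)} 308 = 6 \sqrt{2} \sqrt{\left(1 + 1\right)^{2}} \cdot 308 = 6 \sqrt{2} \sqrt{2^{2}} \cdot 308 = 6 \sqrt{2} \sqrt{4} \cdot 308 = 6 \sqrt{2} \cdot 2 \cdot 308 = 6 \cdot 2 \sqrt{2} \cdot 308 = 12 \sqrt{2} \cdot 308 = 3696 \sqrt{2}$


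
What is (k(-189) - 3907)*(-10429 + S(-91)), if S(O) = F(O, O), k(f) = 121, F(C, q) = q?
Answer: 39828720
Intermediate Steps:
S(O) = O
(k(-189) - 3907)*(-10429 + S(-91)) = (121 - 3907)*(-10429 - 91) = -3786*(-10520) = 39828720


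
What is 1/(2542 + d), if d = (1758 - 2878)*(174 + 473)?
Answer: -1/722098 ≈ -1.3849e-6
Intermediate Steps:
d = -724640 (d = -1120*647 = -724640)
1/(2542 + d) = 1/(2542 - 724640) = 1/(-722098) = -1/722098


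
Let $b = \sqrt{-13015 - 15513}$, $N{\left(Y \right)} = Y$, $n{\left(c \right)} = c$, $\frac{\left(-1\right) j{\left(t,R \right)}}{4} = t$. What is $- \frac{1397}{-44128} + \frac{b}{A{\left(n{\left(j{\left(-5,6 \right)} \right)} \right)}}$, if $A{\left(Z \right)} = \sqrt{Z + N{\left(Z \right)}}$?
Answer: $\frac{1397}{44128} + \frac{i \sqrt{17830}}{5} \approx 0.031658 + 26.706 i$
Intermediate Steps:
$j{\left(t,R \right)} = - 4 t$
$A{\left(Z \right)} = \sqrt{2} \sqrt{Z}$ ($A{\left(Z \right)} = \sqrt{Z + Z} = \sqrt{2 Z} = \sqrt{2} \sqrt{Z}$)
$b = 4 i \sqrt{1783}$ ($b = \sqrt{-28528} = 4 i \sqrt{1783} \approx 168.9 i$)
$- \frac{1397}{-44128} + \frac{b}{A{\left(n{\left(j{\left(-5,6 \right)} \right)} \right)}} = - \frac{1397}{-44128} + \frac{4 i \sqrt{1783}}{\sqrt{2} \sqrt{\left(-4\right) \left(-5\right)}} = \left(-1397\right) \left(- \frac{1}{44128}\right) + \frac{4 i \sqrt{1783}}{\sqrt{2} \sqrt{20}} = \frac{1397}{44128} + \frac{4 i \sqrt{1783}}{\sqrt{2} \cdot 2 \sqrt{5}} = \frac{1397}{44128} + \frac{4 i \sqrt{1783}}{2 \sqrt{10}} = \frac{1397}{44128} + 4 i \sqrt{1783} \frac{\sqrt{10}}{20} = \frac{1397}{44128} + \frac{i \sqrt{17830}}{5}$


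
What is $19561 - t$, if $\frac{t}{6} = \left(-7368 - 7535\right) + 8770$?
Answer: $56359$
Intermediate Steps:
$t = -36798$ ($t = 6 \left(\left(-7368 - 7535\right) + 8770\right) = 6 \left(-14903 + 8770\right) = 6 \left(-6133\right) = -36798$)
$19561 - t = 19561 - -36798 = 19561 + 36798 = 56359$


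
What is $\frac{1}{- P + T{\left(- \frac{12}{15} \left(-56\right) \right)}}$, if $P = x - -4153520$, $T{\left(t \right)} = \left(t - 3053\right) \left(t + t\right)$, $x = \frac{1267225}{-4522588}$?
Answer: $- \frac{113064700}{500091323319759} \approx -2.2609 \cdot 10^{-7}$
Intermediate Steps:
$x = - \frac{1267225}{4522588}$ ($x = 1267225 \left(- \frac{1}{4522588}\right) = - \frac{1267225}{4522588} \approx -0.2802$)
$T{\left(t \right)} = 2 t \left(-3053 + t\right)$ ($T{\left(t \right)} = \left(-3053 + t\right) 2 t = 2 t \left(-3053 + t\right)$)
$P = \frac{18784658442535}{4522588}$ ($P = - \frac{1267225}{4522588} - -4153520 = - \frac{1267225}{4522588} + 4153520 = \frac{18784658442535}{4522588} \approx 4.1535 \cdot 10^{6}$)
$\frac{1}{- P + T{\left(- \frac{12}{15} \left(-56\right) \right)}} = \frac{1}{\left(-1\right) \frac{18784658442535}{4522588} + 2 - \frac{12}{15} \left(-56\right) \left(-3053 + - \frac{12}{15} \left(-56\right)\right)} = \frac{1}{- \frac{18784658442535}{4522588} + 2 \left(-12\right) \frac{1}{15} \left(-56\right) \left(-3053 + \left(-12\right) \frac{1}{15} \left(-56\right)\right)} = \frac{1}{- \frac{18784658442535}{4522588} + 2 \left(\left(- \frac{4}{5}\right) \left(-56\right)\right) \left(-3053 - - \frac{224}{5}\right)} = \frac{1}{- \frac{18784658442535}{4522588} + 2 \cdot \frac{224}{5} \left(-3053 + \frac{224}{5}\right)} = \frac{1}{- \frac{18784658442535}{4522588} + 2 \cdot \frac{224}{5} \left(- \frac{15041}{5}\right)} = \frac{1}{- \frac{18784658442535}{4522588} - \frac{6738368}{25}} = \frac{1}{- \frac{500091323319759}{113064700}} = - \frac{113064700}{500091323319759}$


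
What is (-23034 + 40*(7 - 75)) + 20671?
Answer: -5083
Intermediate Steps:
(-23034 + 40*(7 - 75)) + 20671 = (-23034 + 40*(-68)) + 20671 = (-23034 - 2720) + 20671 = -25754 + 20671 = -5083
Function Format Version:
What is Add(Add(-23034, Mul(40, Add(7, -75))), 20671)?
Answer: -5083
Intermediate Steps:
Add(Add(-23034, Mul(40, Add(7, -75))), 20671) = Add(Add(-23034, Mul(40, -68)), 20671) = Add(Add(-23034, -2720), 20671) = Add(-25754, 20671) = -5083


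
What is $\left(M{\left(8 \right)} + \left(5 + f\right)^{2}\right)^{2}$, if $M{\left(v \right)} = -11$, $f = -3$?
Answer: $49$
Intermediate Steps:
$\left(M{\left(8 \right)} + \left(5 + f\right)^{2}\right)^{2} = \left(-11 + \left(5 - 3\right)^{2}\right)^{2} = \left(-11 + 2^{2}\right)^{2} = \left(-11 + 4\right)^{2} = \left(-7\right)^{2} = 49$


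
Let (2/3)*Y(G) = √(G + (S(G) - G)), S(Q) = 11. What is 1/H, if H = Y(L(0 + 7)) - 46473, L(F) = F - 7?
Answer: -61964/2879652939 - 2*√11/2879652939 ≈ -2.1520e-5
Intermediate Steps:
L(F) = -7 + F
Y(G) = 3*√11/2 (Y(G) = 3*√(G + (11 - G))/2 = 3*√11/2)
H = -46473 + 3*√11/2 (H = 3*√11/2 - 46473 = -46473 + 3*√11/2 ≈ -46468.)
1/H = 1/(-46473 + 3*√11/2)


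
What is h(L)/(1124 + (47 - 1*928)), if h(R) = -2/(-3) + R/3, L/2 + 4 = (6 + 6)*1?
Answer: 2/81 ≈ 0.024691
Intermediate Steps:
L = 16 (L = -8 + 2*((6 + 6)*1) = -8 + 2*(12*1) = -8 + 2*12 = -8 + 24 = 16)
h(R) = 2/3 + R/3 (h(R) = -2*(-1/3) + R*(1/3) = 2/3 + R/3)
h(L)/(1124 + (47 - 1*928)) = (2/3 + (1/3)*16)/(1124 + (47 - 1*928)) = (2/3 + 16/3)/(1124 + (47 - 928)) = 6/(1124 - 881) = 6/243 = (1/243)*6 = 2/81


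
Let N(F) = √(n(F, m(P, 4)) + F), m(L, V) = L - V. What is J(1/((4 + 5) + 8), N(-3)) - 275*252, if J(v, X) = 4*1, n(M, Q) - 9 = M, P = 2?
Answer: -69296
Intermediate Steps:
n(M, Q) = 9 + M
N(F) = √(9 + 2*F) (N(F) = √((9 + F) + F) = √(9 + 2*F))
J(v, X) = 4
J(1/((4 + 5) + 8), N(-3)) - 275*252 = 4 - 275*252 = 4 - 69300 = -69296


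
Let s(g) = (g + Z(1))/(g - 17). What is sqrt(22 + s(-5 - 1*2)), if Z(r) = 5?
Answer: sqrt(795)/6 ≈ 4.6993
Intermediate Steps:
s(g) = (5 + g)/(-17 + g) (s(g) = (g + 5)/(g - 17) = (5 + g)/(-17 + g))
sqrt(22 + s(-5 - 1*2)) = sqrt(22 + (5 + (-5 - 1*2))/(-17 + (-5 - 1*2))) = sqrt(22 + (5 + (-5 - 2))/(-17 + (-5 - 2))) = sqrt(22 + (5 - 7)/(-17 - 7)) = sqrt(22 - 2/(-24)) = sqrt(22 - 1/24*(-2)) = sqrt(22 + 1/12) = sqrt(265/12) = sqrt(795)/6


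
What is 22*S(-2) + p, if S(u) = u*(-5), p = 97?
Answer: 317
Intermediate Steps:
S(u) = -5*u
22*S(-2) + p = 22*(-5*(-2)) + 97 = 22*10 + 97 = 220 + 97 = 317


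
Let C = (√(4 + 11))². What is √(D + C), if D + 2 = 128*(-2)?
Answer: 9*I*√3 ≈ 15.588*I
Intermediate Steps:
D = -258 (D = -2 + 128*(-2) = -2 - 256 = -258)
C = 15 (C = (√15)² = 15)
√(D + C) = √(-258 + 15) = √(-243) = 9*I*√3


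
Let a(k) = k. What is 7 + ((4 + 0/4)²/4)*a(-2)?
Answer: -1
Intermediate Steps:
7 + ((4 + 0/4)²/4)*a(-2) = 7 + ((4 + 0/4)²/4)*(-2) = 7 + ((4 + 0*(¼))²*(¼))*(-2) = 7 + ((4 + 0)²*(¼))*(-2) = 7 + (4²*(¼))*(-2) = 7 + (16*(¼))*(-2) = 7 + 4*(-2) = 7 - 8 = -1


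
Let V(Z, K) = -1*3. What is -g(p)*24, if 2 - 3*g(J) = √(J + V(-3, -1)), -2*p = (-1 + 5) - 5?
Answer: -16 + 4*I*√10 ≈ -16.0 + 12.649*I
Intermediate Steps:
p = ½ (p = -((-1 + 5) - 5)/2 = -(4 - 5)/2 = -½*(-1) = ½ ≈ 0.50000)
V(Z, K) = -3
g(J) = ⅔ - √(-3 + J)/3 (g(J) = ⅔ - √(J - 3)/3 = ⅔ - √(-3 + J)/3)
-g(p)*24 = -(⅔ - √(-3 + ½)/3)*24 = -(⅔ - I*√10/6)*24 = (-⅔ + I*√10/6)*24 = -16 + 4*I*√10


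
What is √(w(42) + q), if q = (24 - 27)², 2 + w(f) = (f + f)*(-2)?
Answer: I*√161 ≈ 12.689*I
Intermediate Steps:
w(f) = -2 - 4*f (w(f) = -2 + (f + f)*(-2) = -2 + (2*f)*(-2) = -2 - 4*f)
q = 9 (q = (-3)² = 9)
√(w(42) + q) = √((-2 - 4*42) + 9) = √((-2 - 168) + 9) = √(-170 + 9) = √(-161) = I*√161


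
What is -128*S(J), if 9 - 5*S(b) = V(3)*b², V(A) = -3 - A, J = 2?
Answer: -4224/5 ≈ -844.80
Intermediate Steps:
S(b) = 9/5 + 6*b²/5 (S(b) = 9/5 - (-3 - 1*3)*b²/5 = 9/5 - (-3 - 3)*b²/5 = 9/5 - (-6)*b²/5 = 9/5 + 6*b²/5)
-128*S(J) = -128*(9/5 + (6/5)*2²) = -128*(9/5 + (6/5)*4) = -128*(9/5 + 24/5) = -128*33/5 = -4224/5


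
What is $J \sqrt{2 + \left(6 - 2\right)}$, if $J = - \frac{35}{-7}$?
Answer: $5 \sqrt{6} \approx 12.247$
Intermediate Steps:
$J = 5$ ($J = \left(-35\right) \left(- \frac{1}{7}\right) = 5$)
$J \sqrt{2 + \left(6 - 2\right)} = 5 \sqrt{2 + \left(6 - 2\right)} = 5 \sqrt{2 + 4} = 5 \sqrt{6}$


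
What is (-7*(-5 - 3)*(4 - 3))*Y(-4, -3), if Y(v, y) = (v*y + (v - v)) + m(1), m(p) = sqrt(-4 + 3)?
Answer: 672 + 56*I ≈ 672.0 + 56.0*I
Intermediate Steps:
m(p) = I (m(p) = sqrt(-1) = I)
Y(v, y) = I + v*y (Y(v, y) = (v*y + (v - v)) + I = (v*y + 0) + I = v*y + I = I + v*y)
(-7*(-5 - 3)*(4 - 3))*Y(-4, -3) = (-7*(-5 - 3)*(4 - 3))*(I - 4*(-3)) = (-(-56))*(I + 12) = (-7*(-8))*(12 + I) = 56*(12 + I) = 672 + 56*I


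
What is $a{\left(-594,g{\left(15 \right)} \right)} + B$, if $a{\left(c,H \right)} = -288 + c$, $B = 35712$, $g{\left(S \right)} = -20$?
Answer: $34830$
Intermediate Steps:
$a{\left(-594,g{\left(15 \right)} \right)} + B = \left(-288 - 594\right) + 35712 = -882 + 35712 = 34830$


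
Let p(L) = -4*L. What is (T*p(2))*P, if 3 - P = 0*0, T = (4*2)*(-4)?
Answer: 768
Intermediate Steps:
T = -32 (T = 8*(-4) = -32)
P = 3 (P = 3 - 0*0 = 3 - 1*0 = 3 + 0 = 3)
(T*p(2))*P = -(-128)*2*3 = -32*(-8)*3 = 256*3 = 768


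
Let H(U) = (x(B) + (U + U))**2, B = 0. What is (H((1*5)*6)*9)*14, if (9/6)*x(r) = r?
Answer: 453600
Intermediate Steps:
x(r) = 2*r/3
H(U) = 4*U**2 (H(U) = ((2/3)*0 + (U + U))**2 = (0 + 2*U)**2 = (2*U)**2 = 4*U**2)
(H((1*5)*6)*9)*14 = ((4*((1*5)*6)**2)*9)*14 = ((4*(5*6)**2)*9)*14 = ((4*30**2)*9)*14 = ((4*900)*9)*14 = (3600*9)*14 = 32400*14 = 453600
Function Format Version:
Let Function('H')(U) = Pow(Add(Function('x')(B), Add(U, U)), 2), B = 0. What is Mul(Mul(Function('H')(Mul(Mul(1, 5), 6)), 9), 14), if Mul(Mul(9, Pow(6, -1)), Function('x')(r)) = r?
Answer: 453600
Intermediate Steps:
Function('x')(r) = Mul(Rational(2, 3), r)
Function('H')(U) = Mul(4, Pow(U, 2)) (Function('H')(U) = Pow(Add(Mul(Rational(2, 3), 0), Add(U, U)), 2) = Pow(Add(0, Mul(2, U)), 2) = Pow(Mul(2, U), 2) = Mul(4, Pow(U, 2)))
Mul(Mul(Function('H')(Mul(Mul(1, 5), 6)), 9), 14) = Mul(Mul(Mul(4, Pow(Mul(Mul(1, 5), 6), 2)), 9), 14) = Mul(Mul(Mul(4, Pow(Mul(5, 6), 2)), 9), 14) = Mul(Mul(Mul(4, Pow(30, 2)), 9), 14) = Mul(Mul(Mul(4, 900), 9), 14) = Mul(Mul(3600, 9), 14) = Mul(32400, 14) = 453600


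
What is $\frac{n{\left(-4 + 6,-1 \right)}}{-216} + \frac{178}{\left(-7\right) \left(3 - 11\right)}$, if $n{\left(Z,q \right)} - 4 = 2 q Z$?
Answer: $\frac{89}{28} \approx 3.1786$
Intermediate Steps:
$n{\left(Z,q \right)} = 4 + 2 Z q$ ($n{\left(Z,q \right)} = 4 + 2 q Z = 4 + 2 Z q$)
$\frac{n{\left(-4 + 6,-1 \right)}}{-216} + \frac{178}{\left(-7\right) \left(3 - 11\right)} = \frac{4 + 2 \left(-4 + 6\right) \left(-1\right)}{-216} + \frac{178}{\left(-7\right) \left(3 - 11\right)} = \left(4 + 2 \cdot 2 \left(-1\right)\right) \left(- \frac{1}{216}\right) + \frac{178}{\left(-7\right) \left(-8\right)} = \left(4 - 4\right) \left(- \frac{1}{216}\right) + \frac{178}{56} = 0 \left(- \frac{1}{216}\right) + 178 \cdot \frac{1}{56} = 0 + \frac{89}{28} = \frac{89}{28}$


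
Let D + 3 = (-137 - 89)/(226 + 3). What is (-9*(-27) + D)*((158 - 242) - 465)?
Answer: -30048966/229 ≈ -1.3122e+5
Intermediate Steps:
D = -913/229 (D = -3 + (-137 - 89)/(226 + 3) = -3 - 226/229 = -913/229 ≈ -3.9869)
(-9*(-27) + D)*((158 - 242) - 465) = (-9*(-27) - 913/229)*((158 - 242) - 465) = (243 - 913/229)*(-84 - 465) = (54734/229)*(-549) = -30048966/229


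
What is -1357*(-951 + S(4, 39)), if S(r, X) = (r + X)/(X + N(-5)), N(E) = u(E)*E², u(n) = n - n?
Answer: 50271422/39 ≈ 1.2890e+6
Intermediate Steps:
u(n) = 0
N(E) = 0 (N(E) = 0*E² = 0)
S(r, X) = (X + r)/X (S(r, X) = (r + X)/(X + 0) = (X + r)/X)
-1357*(-951 + S(4, 39)) = -1357*(-951 + (39 + 4)/39) = -1357*(-951 + (1/39)*43) = -1357*(-951 + 43/39) = -1357*(-37046/39) = 50271422/39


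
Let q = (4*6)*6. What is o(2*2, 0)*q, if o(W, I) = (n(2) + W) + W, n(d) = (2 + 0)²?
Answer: 1728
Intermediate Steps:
n(d) = 4 (n(d) = 2² = 4)
o(W, I) = 4 + 2*W (o(W, I) = (4 + W) + W = 4 + 2*W)
q = 144 (q = 24*6 = 144)
o(2*2, 0)*q = (4 + 2*(2*2))*144 = (4 + 2*4)*144 = (4 + 8)*144 = 12*144 = 1728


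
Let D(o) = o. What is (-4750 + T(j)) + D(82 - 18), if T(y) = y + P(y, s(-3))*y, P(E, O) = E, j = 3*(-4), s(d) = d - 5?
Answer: -4554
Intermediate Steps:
s(d) = -5 + d
j = -12
T(y) = y + y² (T(y) = y + y*y = y + y²)
(-4750 + T(j)) + D(82 - 18) = (-4750 - 12*(1 - 12)) + (82 - 18) = (-4750 - 12*(-11)) + 64 = (-4750 + 132) + 64 = -4618 + 64 = -4554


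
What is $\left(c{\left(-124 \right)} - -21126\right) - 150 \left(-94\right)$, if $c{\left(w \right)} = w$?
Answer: $35102$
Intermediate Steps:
$\left(c{\left(-124 \right)} - -21126\right) - 150 \left(-94\right) = \left(-124 - -21126\right) - 150 \left(-94\right) = \left(-124 + 21126\right) - -14100 = 21002 + 14100 = 35102$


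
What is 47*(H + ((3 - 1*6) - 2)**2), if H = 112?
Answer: 6439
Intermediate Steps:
47*(H + ((3 - 1*6) - 2)**2) = 47*(112 + ((3 - 1*6) - 2)**2) = 47*(112 + ((3 - 6) - 2)**2) = 47*(112 + (-3 - 2)**2) = 47*(112 + (-5)**2) = 47*(112 + 25) = 47*137 = 6439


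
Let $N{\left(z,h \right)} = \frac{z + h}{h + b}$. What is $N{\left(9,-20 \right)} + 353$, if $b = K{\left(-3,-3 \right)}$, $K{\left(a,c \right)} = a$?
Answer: $\frac{8130}{23} \approx 353.48$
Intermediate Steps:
$b = -3$
$N{\left(z,h \right)} = \frac{h + z}{-3 + h}$ ($N{\left(z,h \right)} = \frac{z + h}{h - 3} = \frac{h + z}{-3 + h}$)
$N{\left(9,-20 \right)} + 353 = \frac{-20 + 9}{-3 - 20} + 353 = \frac{1}{-23} \left(-11\right) + 353 = \left(- \frac{1}{23}\right) \left(-11\right) + 353 = \frac{11}{23} + 353 = \frac{8130}{23}$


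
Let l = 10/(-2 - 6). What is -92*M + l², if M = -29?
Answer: 42713/16 ≈ 2669.6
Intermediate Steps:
l = -5/4 (l = 10/(-8) = 10*(-⅛) = -5/4 ≈ -1.2500)
-92*M + l² = -92*(-29) + (-5/4)² = 2668 + 25/16 = 42713/16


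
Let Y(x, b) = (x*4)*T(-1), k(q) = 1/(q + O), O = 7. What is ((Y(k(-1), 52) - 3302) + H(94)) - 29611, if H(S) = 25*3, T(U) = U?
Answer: -98516/3 ≈ -32839.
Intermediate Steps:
k(q) = 1/(7 + q) (k(q) = 1/(q + 7) = 1/(7 + q))
H(S) = 75
Y(x, b) = -4*x (Y(x, b) = (x*4)*(-1) = (4*x)*(-1) = -4*x)
((Y(k(-1), 52) - 3302) + H(94)) - 29611 = ((-4/(7 - 1) - 3302) + 75) - 29611 = ((-4/6 - 3302) + 75) - 29611 = ((-4*⅙ - 3302) + 75) - 29611 = ((-⅔ - 3302) + 75) - 29611 = (-9908/3 + 75) - 29611 = -9683/3 - 29611 = -98516/3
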